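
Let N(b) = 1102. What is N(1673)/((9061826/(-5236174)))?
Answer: -2885131874/4530913 ≈ -636.77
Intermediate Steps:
N(1673)/((9061826/(-5236174))) = 1102/((9061826/(-5236174))) = 1102/((9061826*(-1/5236174))) = 1102/(-4530913/2618087) = 1102*(-2618087/4530913) = -2885131874/4530913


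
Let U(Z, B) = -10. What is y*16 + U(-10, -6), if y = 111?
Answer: 1766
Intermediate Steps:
y*16 + U(-10, -6) = 111*16 - 10 = 1776 - 10 = 1766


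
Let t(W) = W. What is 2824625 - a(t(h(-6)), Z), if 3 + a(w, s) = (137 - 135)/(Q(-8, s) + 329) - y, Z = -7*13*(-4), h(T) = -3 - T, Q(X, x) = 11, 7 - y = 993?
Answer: 480019139/170 ≈ 2.8236e+6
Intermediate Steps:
y = -986 (y = 7 - 1*993 = 7 - 993 = -986)
Z = 364 (Z = -91*(-4) = 364)
a(w, s) = 167111/170 (a(w, s) = -3 + ((137 - 135)/(11 + 329) - 1*(-986)) = -3 + (2/340 + 986) = -3 + (2*(1/340) + 986) = -3 + (1/170 + 986) = -3 + 167621/170 = 167111/170)
2824625 - a(t(h(-6)), Z) = 2824625 - 1*167111/170 = 2824625 - 167111/170 = 480019139/170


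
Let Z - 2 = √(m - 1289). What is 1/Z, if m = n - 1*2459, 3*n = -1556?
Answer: 3/6406 - 20*I*√6/3203 ≈ 0.00046831 - 0.015295*I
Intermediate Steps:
n = -1556/3 (n = (⅓)*(-1556) = -1556/3 ≈ -518.67)
m = -8933/3 (m = -1556/3 - 1*2459 = -1556/3 - 2459 = -8933/3 ≈ -2977.7)
Z = 2 + 80*I*√6/3 (Z = 2 + √(-8933/3 - 1289) = 2 + √(-12800/3) = 2 + 80*I*√6/3 ≈ 2.0 + 65.32*I)
1/Z = 1/(2 + 80*I*√6/3)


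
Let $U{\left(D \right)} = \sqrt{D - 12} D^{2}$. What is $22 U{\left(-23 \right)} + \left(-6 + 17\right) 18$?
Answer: $198 + 11638 i \sqrt{35} \approx 198.0 + 68851.0 i$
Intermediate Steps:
$U{\left(D \right)} = D^{2} \sqrt{-12 + D}$ ($U{\left(D \right)} = \sqrt{-12 + D} D^{2} = D^{2} \sqrt{-12 + D}$)
$22 U{\left(-23 \right)} + \left(-6 + 17\right) 18 = 22 \left(-23\right)^{2} \sqrt{-12 - 23} + \left(-6 + 17\right) 18 = 22 \cdot 529 \sqrt{-35} + 11 \cdot 18 = 22 \cdot 529 i \sqrt{35} + 198 = 11638 i \sqrt{35} + 198 = 198 + 11638 i \sqrt{35}$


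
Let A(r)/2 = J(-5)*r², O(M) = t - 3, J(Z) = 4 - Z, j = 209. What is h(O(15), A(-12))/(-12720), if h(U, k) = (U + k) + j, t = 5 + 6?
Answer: -53/240 ≈ -0.22083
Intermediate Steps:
t = 11
O(M) = 8 (O(M) = 11 - 3 = 8)
A(r) = 18*r² (A(r) = 2*((4 - 1*(-5))*r²) = 2*((4 + 5)*r²) = 2*(9*r²) = 18*r²)
h(U, k) = 209 + U + k (h(U, k) = (U + k) + 209 = 209 + U + k)
h(O(15), A(-12))/(-12720) = (209 + 8 + 18*(-12)²)/(-12720) = (209 + 8 + 18*144)*(-1/12720) = (209 + 8 + 2592)*(-1/12720) = 2809*(-1/12720) = -53/240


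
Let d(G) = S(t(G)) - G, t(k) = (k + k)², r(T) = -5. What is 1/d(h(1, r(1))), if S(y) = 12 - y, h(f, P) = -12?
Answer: -1/552 ≈ -0.0018116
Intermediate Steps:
t(k) = 4*k² (t(k) = (2*k)² = 4*k²)
d(G) = 12 - G - 4*G² (d(G) = (12 - 4*G²) - G = 12 - G - 4*G²)
1/d(h(1, r(1))) = 1/(12 - 1*(-12) - 4*(-12)²) = 1/(12 + 12 - 4*144) = 1/(12 + 12 - 576) = 1/(-552) = -1/552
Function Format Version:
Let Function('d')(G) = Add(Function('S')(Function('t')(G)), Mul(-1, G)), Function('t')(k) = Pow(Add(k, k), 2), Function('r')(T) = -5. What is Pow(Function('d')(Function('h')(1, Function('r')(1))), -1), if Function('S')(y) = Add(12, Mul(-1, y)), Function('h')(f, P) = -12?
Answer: Rational(-1, 552) ≈ -0.0018116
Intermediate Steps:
Function('t')(k) = Mul(4, Pow(k, 2)) (Function('t')(k) = Pow(Mul(2, k), 2) = Mul(4, Pow(k, 2)))
Function('d')(G) = Add(12, Mul(-1, G), Mul(-4, Pow(G, 2))) (Function('d')(G) = Add(Add(12, Mul(-1, Mul(4, Pow(G, 2)))), Mul(-1, G)) = Add(Add(12, Mul(-4, Pow(G, 2))), Mul(-1, G)) = Add(12, Mul(-1, G), Mul(-4, Pow(G, 2))))
Pow(Function('d')(Function('h')(1, Function('r')(1))), -1) = Pow(Add(12, Mul(-1, -12), Mul(-4, Pow(-12, 2))), -1) = Pow(Add(12, 12, Mul(-4, 144)), -1) = Pow(Add(12, 12, -576), -1) = Pow(-552, -1) = Rational(-1, 552)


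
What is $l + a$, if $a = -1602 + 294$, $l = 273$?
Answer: $-1035$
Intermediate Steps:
$a = -1308$
$l + a = 273 - 1308 = -1035$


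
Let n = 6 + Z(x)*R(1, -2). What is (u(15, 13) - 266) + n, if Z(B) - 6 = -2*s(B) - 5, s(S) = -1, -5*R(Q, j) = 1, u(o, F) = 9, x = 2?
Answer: -1258/5 ≈ -251.60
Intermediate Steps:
R(Q, j) = -⅕ (R(Q, j) = -⅕*1 = -⅕)
Z(B) = 3 (Z(B) = 6 + (-2*(-1) - 5) = 6 + (2 - 5) = 6 - 3 = 3)
n = 27/5 (n = 6 + 3*(-⅕) = 6 - ⅗ = 27/5 ≈ 5.4000)
(u(15, 13) - 266) + n = (9 - 266) + 27/5 = -257 + 27/5 = -1258/5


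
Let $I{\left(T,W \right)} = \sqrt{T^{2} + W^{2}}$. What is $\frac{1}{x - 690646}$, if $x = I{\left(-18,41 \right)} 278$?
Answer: $- \frac{345323}{238418471448} - \frac{139 \sqrt{2005}}{238418471448} \approx -1.4745 \cdot 10^{-6}$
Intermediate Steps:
$x = 278 \sqrt{2005}$ ($x = \sqrt{\left(-18\right)^{2} + 41^{2}} \cdot 278 = \sqrt{324 + 1681} \cdot 278 = \sqrt{2005} \cdot 278 = 278 \sqrt{2005} \approx 12448.0$)
$\frac{1}{x - 690646} = \frac{1}{278 \sqrt{2005} - 690646} = \frac{1}{-690646 + 278 \sqrt{2005}}$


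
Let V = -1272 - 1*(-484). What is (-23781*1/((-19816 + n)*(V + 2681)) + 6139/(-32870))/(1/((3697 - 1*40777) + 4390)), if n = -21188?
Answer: 259194111969037/42523136694 ≈ 6095.4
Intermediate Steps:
V = -788 (V = -1272 + 484 = -788)
(-23781*1/((-19816 + n)*(V + 2681)) + 6139/(-32870))/(1/((3697 - 1*40777) + 4390)) = (-23781*1/((-19816 - 21188)*(-788 + 2681)) + 6139/(-32870))/(1/((3697 - 1*40777) + 4390)) = (-23781/(1893*(-41004)) + 6139*(-1/32870))/(1/((3697 - 40777) + 4390)) = (-23781/(-77620572) - 6139/32870)/(1/(-37080 + 4390)) = (-23781*(-1/77620572) - 6139/32870)/(1/(-32690)) = (7927/25873524 - 6139/32870)/(-1/32690) = -79288501673/425231366940*(-32690) = 259194111969037/42523136694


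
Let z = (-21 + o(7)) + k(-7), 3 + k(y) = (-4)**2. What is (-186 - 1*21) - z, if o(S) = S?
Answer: -206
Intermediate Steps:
k(y) = 13 (k(y) = -3 + (-4)**2 = -3 + 16 = 13)
z = -1 (z = (-21 + 7) + 13 = -14 + 13 = -1)
(-186 - 1*21) - z = (-186 - 1*21) - 1*(-1) = (-186 - 21) + 1 = -207 + 1 = -206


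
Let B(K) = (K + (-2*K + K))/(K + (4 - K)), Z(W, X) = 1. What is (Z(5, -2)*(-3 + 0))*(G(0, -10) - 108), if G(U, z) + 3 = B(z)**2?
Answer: 333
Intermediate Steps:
B(K) = 0 (B(K) = (K - K)/4 = 0*(1/4) = 0)
G(U, z) = -3 (G(U, z) = -3 + 0**2 = -3 + 0 = -3)
(Z(5, -2)*(-3 + 0))*(G(0, -10) - 108) = (1*(-3 + 0))*(-3 - 108) = (1*(-3))*(-111) = -3*(-111) = 333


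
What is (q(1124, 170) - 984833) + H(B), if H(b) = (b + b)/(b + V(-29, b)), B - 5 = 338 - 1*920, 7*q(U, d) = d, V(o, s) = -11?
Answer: -289533185/294 ≈ -9.8481e+5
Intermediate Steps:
q(U, d) = d/7
B = -577 (B = 5 + (338 - 1*920) = 5 + (338 - 920) = 5 - 582 = -577)
H(b) = 2*b/(-11 + b) (H(b) = (b + b)/(b - 11) = (2*b)/(-11 + b) = 2*b/(-11 + b))
(q(1124, 170) - 984833) + H(B) = ((⅐)*170 - 984833) + 2*(-577)/(-11 - 577) = (170/7 - 984833) + 2*(-577)/(-588) = -6893661/7 + 2*(-577)*(-1/588) = -6893661/7 + 577/294 = -289533185/294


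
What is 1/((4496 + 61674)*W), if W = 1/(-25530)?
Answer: -2553/6617 ≈ -0.38582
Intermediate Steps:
W = -1/25530 ≈ -3.9170e-5
1/((4496 + 61674)*W) = 1/((4496 + 61674)*(-1/25530)) = -25530/66170 = (1/66170)*(-25530) = -2553/6617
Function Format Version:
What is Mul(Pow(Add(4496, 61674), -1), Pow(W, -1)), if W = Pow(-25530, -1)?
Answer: Rational(-2553, 6617) ≈ -0.38582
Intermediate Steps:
W = Rational(-1, 25530) ≈ -3.9170e-5
Mul(Pow(Add(4496, 61674), -1), Pow(W, -1)) = Mul(Pow(Add(4496, 61674), -1), Pow(Rational(-1, 25530), -1)) = Mul(Pow(66170, -1), -25530) = Mul(Rational(1, 66170), -25530) = Rational(-2553, 6617)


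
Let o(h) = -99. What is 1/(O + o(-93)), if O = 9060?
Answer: 1/8961 ≈ 0.00011159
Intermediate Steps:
1/(O + o(-93)) = 1/(9060 - 99) = 1/8961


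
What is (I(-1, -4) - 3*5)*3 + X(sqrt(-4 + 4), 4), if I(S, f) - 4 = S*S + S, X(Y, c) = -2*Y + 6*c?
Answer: -9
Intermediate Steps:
I(S, f) = 4 + S + S**2 (I(S, f) = 4 + (S*S + S) = 4 + (S**2 + S) = 4 + (S + S**2) = 4 + S + S**2)
(I(-1, -4) - 3*5)*3 + X(sqrt(-4 + 4), 4) = ((4 - 1 + (-1)**2) - 3*5)*3 + (-2*sqrt(-4 + 4) + 6*4) = ((4 - 1 + 1) - 15)*3 + (-2*sqrt(0) + 24) = (4 - 15)*3 + (-2*0 + 24) = -11*3 + (0 + 24) = -33 + 24 = -9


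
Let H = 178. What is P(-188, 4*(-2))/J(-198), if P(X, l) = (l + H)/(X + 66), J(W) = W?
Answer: 85/12078 ≈ 0.0070376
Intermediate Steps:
P(X, l) = (178 + l)/(66 + X) (P(X, l) = (l + 178)/(X + 66) = (178 + l)/(66 + X))
P(-188, 4*(-2))/J(-198) = ((178 + 4*(-2))/(66 - 188))/(-198) = ((178 - 8)/(-122))*(-1/198) = -1/122*170*(-1/198) = -85/61*(-1/198) = 85/12078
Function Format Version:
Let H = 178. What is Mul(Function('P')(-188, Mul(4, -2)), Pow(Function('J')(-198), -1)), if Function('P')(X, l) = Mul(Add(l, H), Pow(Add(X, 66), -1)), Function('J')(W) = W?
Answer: Rational(85, 12078) ≈ 0.0070376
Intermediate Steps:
Function('P')(X, l) = Mul(Pow(Add(66, X), -1), Add(178, l)) (Function('P')(X, l) = Mul(Add(l, 178), Pow(Add(X, 66), -1)) = Mul(Add(178, l), Pow(Add(66, X), -1)) = Mul(Pow(Add(66, X), -1), Add(178, l)))
Mul(Function('P')(-188, Mul(4, -2)), Pow(Function('J')(-198), -1)) = Mul(Mul(Pow(Add(66, -188), -1), Add(178, Mul(4, -2))), Pow(-198, -1)) = Mul(Mul(Pow(-122, -1), Add(178, -8)), Rational(-1, 198)) = Mul(Mul(Rational(-1, 122), 170), Rational(-1, 198)) = Mul(Rational(-85, 61), Rational(-1, 198)) = Rational(85, 12078)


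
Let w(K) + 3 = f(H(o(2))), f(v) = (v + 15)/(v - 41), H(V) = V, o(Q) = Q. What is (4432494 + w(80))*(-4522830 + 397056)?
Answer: -237736906220056/13 ≈ -1.8287e+13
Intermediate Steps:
f(v) = (15 + v)/(-41 + v)
w(K) = -134/39 (w(K) = -3 + (15 + 2)/(-41 + 2) = -3 + 17/(-39) = -3 - 1/39*17 = -3 - 17/39 = -134/39)
(4432494 + w(80))*(-4522830 + 397056) = (4432494 - 134/39)*(-4522830 + 397056) = (172867132/39)*(-4125774) = -237736906220056/13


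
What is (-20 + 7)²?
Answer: 169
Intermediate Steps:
(-20 + 7)² = (-13)² = 169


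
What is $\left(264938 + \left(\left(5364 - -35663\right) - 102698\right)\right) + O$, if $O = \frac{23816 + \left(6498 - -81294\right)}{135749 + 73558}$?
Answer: $\frac{6077902511}{29901} \approx 2.0327 \cdot 10^{5}$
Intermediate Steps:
$O = \frac{15944}{29901}$ ($O = \frac{23816 + \left(6498 + 81294\right)}{209307} = \left(23816 + 87792\right) \frac{1}{209307} = 111608 \cdot \frac{1}{209307} = \frac{15944}{29901} \approx 0.53323$)
$\left(264938 + \left(\left(5364 - -35663\right) - 102698\right)\right) + O = \left(264938 + \left(\left(5364 - -35663\right) - 102698\right)\right) + \frac{15944}{29901} = \left(264938 + \left(\left(5364 + 35663\right) - 102698\right)\right) + \frac{15944}{29901} = \left(264938 + \left(41027 - 102698\right)\right) + \frac{15944}{29901} = \left(264938 - 61671\right) + \frac{15944}{29901} = 203267 + \frac{15944}{29901} = \frac{6077902511}{29901}$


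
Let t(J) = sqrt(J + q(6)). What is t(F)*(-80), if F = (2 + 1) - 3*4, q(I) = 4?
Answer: -80*I*sqrt(5) ≈ -178.89*I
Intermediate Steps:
F = -9 (F = 3 - 12 = -9)
t(J) = sqrt(4 + J) (t(J) = sqrt(J + 4) = sqrt(4 + J))
t(F)*(-80) = sqrt(4 - 9)*(-80) = sqrt(-5)*(-80) = (I*sqrt(5))*(-80) = -80*I*sqrt(5)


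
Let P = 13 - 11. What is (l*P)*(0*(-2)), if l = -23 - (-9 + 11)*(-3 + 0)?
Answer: 0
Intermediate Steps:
l = -17 (l = -23 - 2*(-3) = -23 - 1*(-6) = -23 + 6 = -17)
P = 2
(l*P)*(0*(-2)) = (-17*2)*(0*(-2)) = -34*0 = 0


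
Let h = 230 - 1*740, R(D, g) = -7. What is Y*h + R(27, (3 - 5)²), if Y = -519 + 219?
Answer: 152993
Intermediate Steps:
Y = -300
h = -510 (h = 230 - 740 = -510)
Y*h + R(27, (3 - 5)²) = -300*(-510) - 7 = 153000 - 7 = 152993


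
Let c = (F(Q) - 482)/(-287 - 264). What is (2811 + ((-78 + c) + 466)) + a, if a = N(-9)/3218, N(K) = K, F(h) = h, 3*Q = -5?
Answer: 17021267887/5319354 ≈ 3199.9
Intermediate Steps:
Q = -5/3 (Q = (1/3)*(-5) = -5/3 ≈ -1.6667)
c = 1451/1653 (c = (-5/3 - 482)/(-287 - 264) = -1451/3/(-551) = -1451/3*(-1/551) = 1451/1653 ≈ 0.87780)
a = -9/3218 ≈ -0.0027968
(2811 + ((-78 + c) + 466)) + a = (2811 + ((-78 + 1451/1653) + 466)) - 9/3218 = (2811 + (-127483/1653 + 466)) - 9/3218 = (2811 + 642815/1653) - 9/3218 = 5289398/1653 - 9/3218 = 17021267887/5319354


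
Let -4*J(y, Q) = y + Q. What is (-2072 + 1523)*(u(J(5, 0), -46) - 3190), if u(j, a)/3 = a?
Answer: 1827072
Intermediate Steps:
J(y, Q) = -Q/4 - y/4 (J(y, Q) = -(y + Q)/4 = -(Q + y)/4 = -Q/4 - y/4)
u(j, a) = 3*a
(-2072 + 1523)*(u(J(5, 0), -46) - 3190) = (-2072 + 1523)*(3*(-46) - 3190) = -549*(-138 - 3190) = -549*(-3328) = 1827072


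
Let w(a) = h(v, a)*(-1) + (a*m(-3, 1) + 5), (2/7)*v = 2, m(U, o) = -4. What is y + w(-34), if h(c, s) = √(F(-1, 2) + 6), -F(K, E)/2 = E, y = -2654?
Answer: -2513 - √2 ≈ -2514.4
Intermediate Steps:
F(K, E) = -2*E
v = 7 (v = (7/2)*2 = 7)
h(c, s) = √2 (h(c, s) = √(-2*2 + 6) = √(-4 + 6) = √2)
w(a) = 5 - √2 - 4*a (w(a) = √2*(-1) + (a*(-4) + 5) = -√2 + (-4*a + 5) = -√2 + (5 - 4*a) = 5 - √2 - 4*a)
y + w(-34) = -2654 + (5 - √2 - 4*(-34)) = -2654 + (5 - √2 + 136) = -2654 + (141 - √2) = -2513 - √2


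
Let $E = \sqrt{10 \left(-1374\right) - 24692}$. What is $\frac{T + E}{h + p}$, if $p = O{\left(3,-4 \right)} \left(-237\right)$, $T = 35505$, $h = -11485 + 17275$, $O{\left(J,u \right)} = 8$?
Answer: $\frac{11835}{1298} + \frac{2 i \sqrt{2402}}{1947} \approx 9.1179 + 0.050344 i$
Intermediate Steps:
$h = 5790$
$p = -1896$ ($p = 8 \left(-237\right) = -1896$)
$E = 4 i \sqrt{2402}$ ($E = \sqrt{-13740 - 24692} = \sqrt{-38432} = 4 i \sqrt{2402} \approx 196.04 i$)
$\frac{T + E}{h + p} = \frac{35505 + 4 i \sqrt{2402}}{5790 - 1896} = \frac{35505 + 4 i \sqrt{2402}}{3894} = \left(35505 + 4 i \sqrt{2402}\right) \frac{1}{3894} = \frac{11835}{1298} + \frac{2 i \sqrt{2402}}{1947}$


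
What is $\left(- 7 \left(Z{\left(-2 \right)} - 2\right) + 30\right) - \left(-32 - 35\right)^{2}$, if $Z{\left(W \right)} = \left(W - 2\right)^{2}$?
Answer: $-4557$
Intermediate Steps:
$Z{\left(W \right)} = \left(-2 + W\right)^{2}$
$\left(- 7 \left(Z{\left(-2 \right)} - 2\right) + 30\right) - \left(-32 - 35\right)^{2} = \left(- 7 \left(\left(-2 - 2\right)^{2} - 2\right) + 30\right) - \left(-32 - 35\right)^{2} = \left(- 7 \left(\left(-4\right)^{2} - 2\right) + 30\right) - \left(-67\right)^{2} = \left(- 7 \left(16 - 2\right) + 30\right) - 4489 = \left(\left(-7\right) 14 + 30\right) - 4489 = \left(-98 + 30\right) - 4489 = -68 - 4489 = -4557$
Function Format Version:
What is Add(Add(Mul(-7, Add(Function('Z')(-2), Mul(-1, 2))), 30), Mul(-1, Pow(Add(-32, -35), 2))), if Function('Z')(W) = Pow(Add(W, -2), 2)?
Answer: -4557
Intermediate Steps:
Function('Z')(W) = Pow(Add(-2, W), 2)
Add(Add(Mul(-7, Add(Function('Z')(-2), Mul(-1, 2))), 30), Mul(-1, Pow(Add(-32, -35), 2))) = Add(Add(Mul(-7, Add(Pow(Add(-2, -2), 2), Mul(-1, 2))), 30), Mul(-1, Pow(Add(-32, -35), 2))) = Add(Add(Mul(-7, Add(Pow(-4, 2), -2)), 30), Mul(-1, Pow(-67, 2))) = Add(Add(Mul(-7, Add(16, -2)), 30), Mul(-1, 4489)) = Add(Add(Mul(-7, 14), 30), -4489) = Add(Add(-98, 30), -4489) = Add(-68, -4489) = -4557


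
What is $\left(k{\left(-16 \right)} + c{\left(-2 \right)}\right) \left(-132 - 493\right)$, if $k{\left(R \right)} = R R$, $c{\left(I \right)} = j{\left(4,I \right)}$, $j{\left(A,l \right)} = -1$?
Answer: $-159375$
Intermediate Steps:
$c{\left(I \right)} = -1$
$k{\left(R \right)} = R^{2}$
$\left(k{\left(-16 \right)} + c{\left(-2 \right)}\right) \left(-132 - 493\right) = \left(\left(-16\right)^{2} - 1\right) \left(-132 - 493\right) = \left(256 - 1\right) \left(-625\right) = 255 \left(-625\right) = -159375$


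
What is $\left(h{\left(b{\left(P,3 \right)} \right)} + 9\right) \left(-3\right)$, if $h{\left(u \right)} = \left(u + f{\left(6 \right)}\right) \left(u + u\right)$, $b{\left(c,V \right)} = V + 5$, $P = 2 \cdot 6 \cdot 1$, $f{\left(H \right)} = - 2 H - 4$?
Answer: $357$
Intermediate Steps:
$f{\left(H \right)} = -4 - 2 H$
$P = 12$ ($P = 12 \cdot 1 = 12$)
$b{\left(c,V \right)} = 5 + V$
$h{\left(u \right)} = 2 u \left(-16 + u\right)$ ($h{\left(u \right)} = \left(u - 16\right) \left(u + u\right) = \left(u - 16\right) 2 u = \left(-16 + u\right) 2 u = 2 u \left(-16 + u\right)$)
$\left(h{\left(b{\left(P,3 \right)} \right)} + 9\right) \left(-3\right) = \left(2 \left(5 + 3\right) \left(-16 + \left(5 + 3\right)\right) + 9\right) \left(-3\right) = \left(2 \cdot 8 \left(-16 + 8\right) + 9\right) \left(-3\right) = \left(2 \cdot 8 \left(-8\right) + 9\right) \left(-3\right) = \left(-128 + 9\right) \left(-3\right) = \left(-119\right) \left(-3\right) = 357$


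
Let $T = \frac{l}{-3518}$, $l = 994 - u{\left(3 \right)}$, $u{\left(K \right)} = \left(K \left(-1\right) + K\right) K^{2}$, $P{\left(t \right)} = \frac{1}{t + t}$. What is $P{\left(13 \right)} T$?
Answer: $- \frac{497}{45734} \approx -0.010867$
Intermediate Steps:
$P{\left(t \right)} = \frac{1}{2 t}$
$u{\left(K \right)} = 0$ ($u{\left(K \right)} = \left(- K + K\right) K^{2} = 0 K^{2} = 0$)
$l = 994$ ($l = 994 - 0 = 994 + 0 = 994$)
$T = - \frac{497}{1759}$ ($T = \frac{994}{-3518} = 994 \left(- \frac{1}{3518}\right) = - \frac{497}{1759} \approx -0.28255$)
$P{\left(13 \right)} T = \frac{1}{2 \cdot 13} \left(- \frac{497}{1759}\right) = \frac{1}{2} \cdot \frac{1}{13} \left(- \frac{497}{1759}\right) = \frac{1}{26} \left(- \frac{497}{1759}\right) = - \frac{497}{45734}$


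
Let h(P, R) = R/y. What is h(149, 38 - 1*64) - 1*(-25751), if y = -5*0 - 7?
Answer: 180283/7 ≈ 25755.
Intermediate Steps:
y = -7 (y = 0 - 7 = -7)
h(P, R) = -R/7 (h(P, R) = R/(-7) = R*(-1/7) = -R/7)
h(149, 38 - 1*64) - 1*(-25751) = -(38 - 1*64)/7 - 1*(-25751) = -(38 - 64)/7 + 25751 = -1/7*(-26) + 25751 = 26/7 + 25751 = 180283/7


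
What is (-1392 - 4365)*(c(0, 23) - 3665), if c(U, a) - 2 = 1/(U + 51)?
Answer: 358492228/17 ≈ 2.1088e+7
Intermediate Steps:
c(U, a) = 2 + 1/(51 + U) (c(U, a) = 2 + 1/(U + 51) = 2 + 1/(51 + U))
(-1392 - 4365)*(c(0, 23) - 3665) = (-1392 - 4365)*((103 + 2*0)/(51 + 0) - 3665) = -5757*((103 + 0)/51 - 3665) = -5757*((1/51)*103 - 3665) = -5757*(103/51 - 3665) = -5757*(-186812/51) = 358492228/17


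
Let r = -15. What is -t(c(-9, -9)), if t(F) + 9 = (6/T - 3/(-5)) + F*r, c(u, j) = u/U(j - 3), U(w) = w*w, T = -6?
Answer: 677/80 ≈ 8.4625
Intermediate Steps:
U(w) = w²
c(u, j) = u/(-3 + j)² (c(u, j) = u/((j - 3)²) = u/((-3 + j)²) = u/(-3 + j)²)
t(F) = -47/5 - 15*F (t(F) = -9 + ((6/(-6) - 3/(-5)) + F*(-15)) = -9 + ((6*(-⅙) - 3*(-⅕)) - 15*F) = -9 + ((-1 + ⅗) - 15*F) = -9 + (-⅖ - 15*F) = -47/5 - 15*F)
-t(c(-9, -9)) = -(-47/5 - (-135)/(-3 - 9)²) = -(-47/5 - (-135)/(-12)²) = -(-47/5 - (-135)/144) = -(-47/5 - 15*(-1/16)) = -(-47/5 + 15/16) = -1*(-677/80) = 677/80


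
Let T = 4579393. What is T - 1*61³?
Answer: 4352412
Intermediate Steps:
T - 1*61³ = 4579393 - 1*61³ = 4579393 - 1*226981 = 4579393 - 226981 = 4352412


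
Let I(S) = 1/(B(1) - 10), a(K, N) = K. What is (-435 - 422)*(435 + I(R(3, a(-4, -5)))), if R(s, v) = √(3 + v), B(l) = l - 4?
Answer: -4845478/13 ≈ -3.7273e+5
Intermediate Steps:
B(l) = -4 + l
I(S) = -1/13 (I(S) = 1/((-4 + 1) - 10) = 1/(-3 - 10) = 1/(-13) = -1/13)
(-435 - 422)*(435 + I(R(3, a(-4, -5)))) = (-435 - 422)*(435 - 1/13) = -857*5654/13 = -4845478/13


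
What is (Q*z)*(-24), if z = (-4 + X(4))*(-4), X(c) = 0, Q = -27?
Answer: 10368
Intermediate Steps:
z = 16 (z = (-4 + 0)*(-4) = -4*(-4) = 16)
(Q*z)*(-24) = -27*16*(-24) = -432*(-24) = 10368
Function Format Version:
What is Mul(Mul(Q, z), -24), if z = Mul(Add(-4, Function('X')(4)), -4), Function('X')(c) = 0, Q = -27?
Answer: 10368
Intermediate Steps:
z = 16 (z = Mul(Add(-4, 0), -4) = Mul(-4, -4) = 16)
Mul(Mul(Q, z), -24) = Mul(Mul(-27, 16), -24) = Mul(-432, -24) = 10368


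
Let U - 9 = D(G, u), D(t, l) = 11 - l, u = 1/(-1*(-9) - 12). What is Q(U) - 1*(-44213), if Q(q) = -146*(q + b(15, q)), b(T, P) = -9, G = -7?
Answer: 127675/3 ≈ 42558.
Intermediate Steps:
u = -⅓ (u = 1/(9 - 12) = 1/(-3) = -⅓ ≈ -0.33333)
U = 61/3 (U = 9 + (11 - 1*(-⅓)) = 9 + (11 + ⅓) = 9 + 34/3 = 61/3 ≈ 20.333)
Q(q) = 1314 - 146*q (Q(q) = -146*(q - 9) = -146*(-9 + q) = 1314 - 146*q)
Q(U) - 1*(-44213) = (1314 - 146*61/3) - 1*(-44213) = (1314 - 8906/3) + 44213 = -4964/3 + 44213 = 127675/3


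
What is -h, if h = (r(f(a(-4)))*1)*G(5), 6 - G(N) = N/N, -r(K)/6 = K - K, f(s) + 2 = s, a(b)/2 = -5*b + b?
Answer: 0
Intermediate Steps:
a(b) = -8*b (a(b) = 2*(-5*b + b) = 2*(-4*b) = -8*b)
f(s) = -2 + s
r(K) = 0 (r(K) = -6*(K - K) = -6*0 = 0)
G(N) = 5 (G(N) = 6 - N/N = 6 - 1*1 = 6 - 1 = 5)
h = 0 (h = (0*1)*5 = 0*5 = 0)
-h = -1*0 = 0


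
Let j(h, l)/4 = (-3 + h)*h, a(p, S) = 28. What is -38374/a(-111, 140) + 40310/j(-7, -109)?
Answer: -34343/28 ≈ -1226.5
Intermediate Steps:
j(h, l) = 4*h*(-3 + h) (j(h, l) = 4*((-3 + h)*h) = 4*(h*(-3 + h)) = 4*h*(-3 + h))
-38374/a(-111, 140) + 40310/j(-7, -109) = -38374/28 + 40310/((4*(-7)*(-3 - 7))) = -38374*1/28 + 40310/((4*(-7)*(-10))) = -2741/2 + 40310/280 = -2741/2 + 40310*(1/280) = -2741/2 + 4031/28 = -34343/28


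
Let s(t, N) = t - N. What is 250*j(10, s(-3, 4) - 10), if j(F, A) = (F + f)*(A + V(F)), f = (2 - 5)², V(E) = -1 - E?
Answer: -133000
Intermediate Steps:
f = 9 (f = (-3)² = 9)
j(F, A) = (9 + F)*(-1 + A - F) (j(F, A) = (F + 9)*(A + (-1 - F)) = (9 + F)*(-1 + A - F))
250*j(10, s(-3, 4) - 10) = 250*(-9 - 1*10² - 10*10 + 9*((-3 - 1*4) - 10) + ((-3 - 1*4) - 10)*10) = 250*(-9 - 1*100 - 100 + 9*((-3 - 4) - 10) + ((-3 - 4) - 10)*10) = 250*(-9 - 100 - 100 + 9*(-7 - 10) + (-7 - 10)*10) = 250*(-9 - 100 - 100 + 9*(-17) - 17*10) = 250*(-9 - 100 - 100 - 153 - 170) = 250*(-532) = -133000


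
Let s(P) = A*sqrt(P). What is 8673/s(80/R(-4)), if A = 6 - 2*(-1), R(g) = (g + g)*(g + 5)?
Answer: -8673*I*sqrt(10)/80 ≈ -342.83*I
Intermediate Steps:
R(g) = 2*g*(5 + g) (R(g) = (2*g)*(5 + g) = 2*g*(5 + g))
A = 8 (A = 6 + 2 = 8)
s(P) = 8*sqrt(P)
8673/s(80/R(-4)) = 8673/((8*sqrt(80/((2*(-4)*(5 - 4)))))) = 8673/((8*sqrt(80/((2*(-4)*1))))) = 8673/((8*sqrt(80/(-8)))) = 8673/((8*sqrt(80*(-1/8)))) = 8673/((8*sqrt(-10))) = 8673/((8*(I*sqrt(10)))) = 8673/((8*I*sqrt(10))) = 8673*(-I*sqrt(10)/80) = -8673*I*sqrt(10)/80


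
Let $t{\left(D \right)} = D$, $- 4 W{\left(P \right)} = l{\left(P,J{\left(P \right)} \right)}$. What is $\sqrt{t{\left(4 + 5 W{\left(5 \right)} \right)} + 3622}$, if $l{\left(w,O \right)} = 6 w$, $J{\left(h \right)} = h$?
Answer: $\frac{\sqrt{14354}}{2} \approx 59.904$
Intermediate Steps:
$W{\left(P \right)} = - \frac{3 P}{2}$ ($W{\left(P \right)} = - \frac{6 P}{4} = - \frac{3 P}{2}$)
$\sqrt{t{\left(4 + 5 W{\left(5 \right)} \right)} + 3622} = \sqrt{\left(4 + 5 \left(\left(- \frac{3}{2}\right) 5\right)\right) + 3622} = \sqrt{\left(4 + 5 \left(- \frac{15}{2}\right)\right) + 3622} = \sqrt{\left(4 - \frac{75}{2}\right) + 3622} = \sqrt{- \frac{67}{2} + 3622} = \sqrt{\frac{7177}{2}} = \frac{\sqrt{14354}}{2}$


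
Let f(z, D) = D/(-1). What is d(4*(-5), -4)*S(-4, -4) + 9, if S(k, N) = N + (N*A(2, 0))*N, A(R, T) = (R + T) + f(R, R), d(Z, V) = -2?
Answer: 17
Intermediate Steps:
f(z, D) = -D (f(z, D) = D*(-1) = -D)
A(R, T) = T (A(R, T) = (R + T) - R = T)
S(k, N) = N (S(k, N) = N + (N*0)*N = N + 0*N = N + 0 = N)
d(4*(-5), -4)*S(-4, -4) + 9 = -2*(-4) + 9 = 8 + 9 = 17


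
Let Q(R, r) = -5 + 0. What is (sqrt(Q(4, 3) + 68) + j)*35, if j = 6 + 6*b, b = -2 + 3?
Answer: 420 + 105*sqrt(7) ≈ 697.80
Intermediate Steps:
b = 1
Q(R, r) = -5
j = 12 (j = 6 + 6*1 = 6 + 6 = 12)
(sqrt(Q(4, 3) + 68) + j)*35 = (sqrt(-5 + 68) + 12)*35 = (sqrt(63) + 12)*35 = (3*sqrt(7) + 12)*35 = (12 + 3*sqrt(7))*35 = 420 + 105*sqrt(7)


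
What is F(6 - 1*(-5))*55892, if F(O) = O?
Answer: 614812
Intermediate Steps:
F(6 - 1*(-5))*55892 = (6 - 1*(-5))*55892 = (6 + 5)*55892 = 11*55892 = 614812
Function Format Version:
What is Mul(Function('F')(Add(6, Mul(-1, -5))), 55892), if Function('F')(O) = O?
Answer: 614812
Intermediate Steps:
Mul(Function('F')(Add(6, Mul(-1, -5))), 55892) = Mul(Add(6, Mul(-1, -5)), 55892) = Mul(Add(6, 5), 55892) = Mul(11, 55892) = 614812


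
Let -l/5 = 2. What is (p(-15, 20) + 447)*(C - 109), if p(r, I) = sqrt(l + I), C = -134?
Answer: -108621 - 243*sqrt(10) ≈ -1.0939e+5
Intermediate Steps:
l = -10 (l = -5*2 = -10)
p(r, I) = sqrt(-10 + I)
(p(-15, 20) + 447)*(C - 109) = (sqrt(-10 + 20) + 447)*(-134 - 109) = (sqrt(10) + 447)*(-243) = (447 + sqrt(10))*(-243) = -108621 - 243*sqrt(10)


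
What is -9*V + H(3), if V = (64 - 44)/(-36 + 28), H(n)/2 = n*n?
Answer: 81/2 ≈ 40.500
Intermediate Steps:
H(n) = 2*n² (H(n) = 2*(n*n) = 2*n²)
V = -5/2 (V = 20/(-8) = 20*(-⅛) = -5/2 ≈ -2.5000)
-9*V + H(3) = -9*(-5/2) + 2*3² = 45/2 + 2*9 = 45/2 + 18 = 81/2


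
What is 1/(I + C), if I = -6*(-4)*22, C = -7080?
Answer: -1/6552 ≈ -0.00015263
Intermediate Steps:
I = 528 (I = 24*22 = 528)
1/(I + C) = 1/(528 - 7080) = 1/(-6552) = -1/6552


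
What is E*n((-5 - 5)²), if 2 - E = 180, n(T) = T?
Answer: -17800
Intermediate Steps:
E = -178 (E = 2 - 1*180 = 2 - 180 = -178)
E*n((-5 - 5)²) = -178*(-5 - 5)² = -178*(-10)² = -178*100 = -17800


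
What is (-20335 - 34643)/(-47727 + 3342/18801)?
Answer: 344547126/299103995 ≈ 1.1519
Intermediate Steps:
(-20335 - 34643)/(-47727 + 3342/18801) = -54978/(-47727 + 3342*(1/18801)) = -54978/(-47727 + 1114/6267) = -54978/(-299103995/6267) = -54978*(-6267/299103995) = 344547126/299103995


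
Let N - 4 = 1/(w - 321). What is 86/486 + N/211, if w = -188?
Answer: 5112662/26097957 ≈ 0.19590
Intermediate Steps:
N = 2035/509 (N = 4 + 1/(-188 - 321) = 4 + 1/(-509) = 4 - 1/509 = 2035/509 ≈ 3.9980)
86/486 + N/211 = 86/486 + (2035/509)/211 = 86*(1/486) + (2035/509)*(1/211) = 43/243 + 2035/107399 = 5112662/26097957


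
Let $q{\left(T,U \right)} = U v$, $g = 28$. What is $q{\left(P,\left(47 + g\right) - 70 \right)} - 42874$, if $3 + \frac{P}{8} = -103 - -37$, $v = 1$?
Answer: $-42869$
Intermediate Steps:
$P = -552$ ($P = -24 + 8 \left(-103 - -37\right) = -24 + 8 \left(-103 + 37\right) = -24 + 8 \left(-66\right) = -24 - 528 = -552$)
$q{\left(T,U \right)} = U$ ($q{\left(T,U \right)} = U 1 = U$)
$q{\left(P,\left(47 + g\right) - 70 \right)} - 42874 = \left(\left(47 + 28\right) - 70\right) - 42874 = \left(75 - 70\right) - 42874 = 5 - 42874 = -42869$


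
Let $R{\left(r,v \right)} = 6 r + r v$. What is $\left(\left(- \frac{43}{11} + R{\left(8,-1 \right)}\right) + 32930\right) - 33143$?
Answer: $- \frac{1946}{11} \approx -176.91$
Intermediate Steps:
$\left(\left(- \frac{43}{11} + R{\left(8,-1 \right)}\right) + 32930\right) - 33143 = \left(\left(- \frac{43}{11} + 8 \left(6 - 1\right)\right) + 32930\right) - 33143 = \left(\left(\left(-43\right) \frac{1}{11} + 8 \cdot 5\right) + 32930\right) - 33143 = \left(\left(- \frac{43}{11} + 40\right) + 32930\right) - 33143 = \left(\frac{397}{11} + 32930\right) - 33143 = \frac{362627}{11} - 33143 = - \frac{1946}{11}$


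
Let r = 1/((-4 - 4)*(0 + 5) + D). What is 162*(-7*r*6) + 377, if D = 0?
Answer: 5471/10 ≈ 547.10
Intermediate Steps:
r = -1/40 (r = 1/((-4 - 4)*(0 + 5) + 0) = 1/(-8*5 + 0) = 1/(-40 + 0) = 1/(-40) = -1/40 ≈ -0.025000)
162*(-7*r*6) + 377 = 162*(-7*(-1/40)*6) + 377 = 162*((7/40)*6) + 377 = 162*(21/20) + 377 = 1701/10 + 377 = 5471/10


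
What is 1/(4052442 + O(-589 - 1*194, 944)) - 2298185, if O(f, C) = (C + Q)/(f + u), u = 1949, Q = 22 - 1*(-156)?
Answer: -493602972349192/214779477 ≈ -2.2982e+6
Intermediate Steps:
Q = 178 (Q = 22 + 156 = 178)
O(f, C) = (178 + C)/(1949 + f) (O(f, C) = (C + 178)/(f + 1949) = (178 + C)/(1949 + f))
1/(4052442 + O(-589 - 1*194, 944)) - 2298185 = 1/(4052442 + (178 + 944)/(1949 + (-589 - 1*194))) - 2298185 = 1/(4052442 + 1122/(1949 + (-589 - 194))) - 2298185 = 1/(4052442 + 1122/(1949 - 783)) - 2298185 = 1/(4052442 + 1122/1166) - 2298185 = 1/(4052442 + (1/1166)*1122) - 2298185 = 1/(4052442 + 51/53) - 2298185 = 1/(214779477/53) - 2298185 = 53/214779477 - 2298185 = -493602972349192/214779477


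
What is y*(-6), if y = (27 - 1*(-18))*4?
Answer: -1080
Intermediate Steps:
y = 180 (y = (27 + 18)*4 = 45*4 = 180)
y*(-6) = 180*(-6) = -1080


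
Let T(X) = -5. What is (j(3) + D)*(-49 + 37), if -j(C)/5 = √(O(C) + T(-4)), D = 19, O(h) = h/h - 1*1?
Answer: -228 + 60*I*√5 ≈ -228.0 + 134.16*I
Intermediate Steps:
O(h) = 0 (O(h) = 1 - 1 = 0)
j(C) = -5*I*√5 (j(C) = -5*√(0 - 5) = -5*I*√5)
(j(3) + D)*(-49 + 37) = (-5*I*√5 + 19)*(-49 + 37) = (19 - 5*I*√5)*(-12) = -228 + 60*I*√5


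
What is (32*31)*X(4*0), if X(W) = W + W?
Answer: 0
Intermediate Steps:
X(W) = 2*W
(32*31)*X(4*0) = (32*31)*(2*(4*0)) = 992*(2*0) = 992*0 = 0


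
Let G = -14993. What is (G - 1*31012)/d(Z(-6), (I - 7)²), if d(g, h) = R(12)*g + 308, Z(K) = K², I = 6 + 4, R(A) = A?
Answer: -9201/148 ≈ -62.169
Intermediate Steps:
I = 10
d(g, h) = 308 + 12*g (d(g, h) = 12*g + 308 = 308 + 12*g)
(G - 1*31012)/d(Z(-6), (I - 7)²) = (-14993 - 1*31012)/(308 + 12*(-6)²) = (-14993 - 31012)/(308 + 12*36) = -46005/(308 + 432) = -46005/740 = -46005*1/740 = -9201/148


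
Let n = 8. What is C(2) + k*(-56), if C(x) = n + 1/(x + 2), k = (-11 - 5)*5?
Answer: 17953/4 ≈ 4488.3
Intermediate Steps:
k = -80 (k = -16*5 = -80)
C(x) = 8 + 1/(2 + x) (C(x) = 8 + 1/(x + 2) = 8 + 1/(2 + x))
C(2) + k*(-56) = (17 + 8*2)/(2 + 2) - 80*(-56) = (17 + 16)/4 + 4480 = (¼)*33 + 4480 = 33/4 + 4480 = 17953/4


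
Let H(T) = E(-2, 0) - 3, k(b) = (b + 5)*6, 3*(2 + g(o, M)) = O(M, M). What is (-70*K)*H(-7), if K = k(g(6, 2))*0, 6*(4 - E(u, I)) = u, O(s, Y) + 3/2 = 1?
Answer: 0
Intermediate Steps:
O(s, Y) = -½ (O(s, Y) = -3/2 + 1 = -½)
g(o, M) = -13/6 (g(o, M) = -2 + (⅓)*(-½) = -2 - ⅙ = -13/6)
E(u, I) = 4 - u/6
k(b) = 30 + 6*b (k(b) = (5 + b)*6 = 30 + 6*b)
K = 0 (K = (30 + 6*(-13/6))*0 = (30 - 13)*0 = 17*0 = 0)
H(T) = 4/3 (H(T) = (4 - ⅙*(-2)) - 3 = (4 + ⅓) - 3 = 13/3 - 3 = 4/3)
(-70*K)*H(-7) = -70*0*(4/3) = 0*(4/3) = 0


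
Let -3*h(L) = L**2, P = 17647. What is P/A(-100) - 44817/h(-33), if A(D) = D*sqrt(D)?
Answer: 14939/121 + 17647*I/1000 ≈ 123.46 + 17.647*I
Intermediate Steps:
A(D) = D**(3/2)
h(L) = -L**2/3
P/A(-100) - 44817/h(-33) = 17647/((-100)**(3/2)) - 44817/((-1/3*(-33)**2)) = 17647/((-1000*I)) - 44817/((-1/3*1089)) = 17647*(I/1000) - 44817/(-363) = 17647*I/1000 - 44817*(-1/363) = 17647*I/1000 + 14939/121 = 14939/121 + 17647*I/1000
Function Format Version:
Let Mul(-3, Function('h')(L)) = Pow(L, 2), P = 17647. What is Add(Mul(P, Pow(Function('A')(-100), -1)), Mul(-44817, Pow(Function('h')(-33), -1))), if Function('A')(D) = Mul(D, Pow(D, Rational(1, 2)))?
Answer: Add(Rational(14939, 121), Mul(Rational(17647, 1000), I)) ≈ Add(123.46, Mul(17.647, I))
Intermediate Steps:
Function('A')(D) = Pow(D, Rational(3, 2))
Function('h')(L) = Mul(Rational(-1, 3), Pow(L, 2))
Add(Mul(P, Pow(Function('A')(-100), -1)), Mul(-44817, Pow(Function('h')(-33), -1))) = Add(Mul(17647, Pow(Pow(-100, Rational(3, 2)), -1)), Mul(-44817, Pow(Mul(Rational(-1, 3), Pow(-33, 2)), -1))) = Add(Mul(17647, Pow(Mul(-1000, I), -1)), Mul(-44817, Pow(Mul(Rational(-1, 3), 1089), -1))) = Add(Mul(17647, Mul(Rational(1, 1000), I)), Mul(-44817, Pow(-363, -1))) = Add(Mul(Rational(17647, 1000), I), Mul(-44817, Rational(-1, 363))) = Add(Mul(Rational(17647, 1000), I), Rational(14939, 121)) = Add(Rational(14939, 121), Mul(Rational(17647, 1000), I))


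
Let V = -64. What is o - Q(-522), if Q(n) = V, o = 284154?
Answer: 284218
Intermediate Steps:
Q(n) = -64
o - Q(-522) = 284154 - 1*(-64) = 284154 + 64 = 284218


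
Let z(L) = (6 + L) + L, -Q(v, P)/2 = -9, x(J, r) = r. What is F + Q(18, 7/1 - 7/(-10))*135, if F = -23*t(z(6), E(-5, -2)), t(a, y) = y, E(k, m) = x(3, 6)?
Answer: 2292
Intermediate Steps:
E(k, m) = 6
Q(v, P) = 18 (Q(v, P) = -2*(-9) = 18)
z(L) = 6 + 2*L
F = -138 (F = -23*6 = -138)
F + Q(18, 7/1 - 7/(-10))*135 = -138 + 18*135 = -138 + 2430 = 2292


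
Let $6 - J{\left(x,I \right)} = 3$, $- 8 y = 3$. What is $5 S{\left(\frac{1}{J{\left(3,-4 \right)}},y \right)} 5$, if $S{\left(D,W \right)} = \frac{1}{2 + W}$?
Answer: $\frac{200}{13} \approx 15.385$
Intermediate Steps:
$y = - \frac{3}{8}$ ($y = \left(- \frac{1}{8}\right) 3 = - \frac{3}{8} \approx -0.375$)
$J{\left(x,I \right)} = 3$ ($J{\left(x,I \right)} = 6 - 3 = 3$)
$5 S{\left(\frac{1}{J{\left(3,-4 \right)}},y \right)} 5 = \frac{5}{2 - \frac{3}{8}} \cdot 5 = \frac{5}{\frac{13}{8}} \cdot 5 = 5 \cdot \frac{8}{13} \cdot 5 = \frac{40}{13} \cdot 5 = \frac{200}{13}$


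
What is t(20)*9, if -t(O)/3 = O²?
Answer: -10800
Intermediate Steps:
t(O) = -3*O²
t(20)*9 = -3*20²*9 = -3*400*9 = -1200*9 = -10800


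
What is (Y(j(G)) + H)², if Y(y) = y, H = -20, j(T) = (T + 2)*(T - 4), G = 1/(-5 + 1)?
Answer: 192721/256 ≈ 752.82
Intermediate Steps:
G = -¼ (G = 1/(-4) = -¼ ≈ -0.25000)
j(T) = (-4 + T)*(2 + T) (j(T) = (2 + T)*(-4 + T) = (-4 + T)*(2 + T))
(Y(j(G)) + H)² = ((-8 + (-¼)² - 2*(-¼)) - 20)² = ((-8 + 1/16 + ½) - 20)² = (-119/16 - 20)² = (-439/16)² = 192721/256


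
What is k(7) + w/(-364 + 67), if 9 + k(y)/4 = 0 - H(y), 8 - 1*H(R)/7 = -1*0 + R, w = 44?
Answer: -1732/27 ≈ -64.148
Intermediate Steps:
H(R) = 56 - 7*R (H(R) = 56 - 7*(-1*0 + R) = 56 - 7*(0 + R) = 56 - 7*R)
k(y) = -260 + 28*y (k(y) = -36 + 4*(0 - (56 - 7*y)) = -36 + 4*(0 + (-56 + 7*y)) = -36 + 4*(-56 + 7*y) = -36 + (-224 + 28*y) = -260 + 28*y)
k(7) + w/(-364 + 67) = (-260 + 28*7) + 44/(-364 + 67) = (-260 + 196) + 44/(-297) = -64 + 44*(-1/297) = -64 - 4/27 = -1732/27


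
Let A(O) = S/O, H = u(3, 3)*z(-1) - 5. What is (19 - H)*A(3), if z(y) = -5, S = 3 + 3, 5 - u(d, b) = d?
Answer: 68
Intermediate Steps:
u(d, b) = 5 - d
S = 6
H = -15 (H = (5 - 1*3)*(-5) - 5 = (5 - 3)*(-5) - 5 = 2*(-5) - 5 = -10 - 5 = -15)
A(O) = 6/O
(19 - H)*A(3) = (19 - 1*(-15))*(6/3) = (19 + 15)*(6*(1/3)) = 34*2 = 68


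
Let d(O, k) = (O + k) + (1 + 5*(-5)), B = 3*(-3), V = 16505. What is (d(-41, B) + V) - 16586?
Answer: -155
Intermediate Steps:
B = -9
d(O, k) = -24 + O + k (d(O, k) = (O + k) + (1 - 25) = (O + k) - 24 = -24 + O + k)
(d(-41, B) + V) - 16586 = ((-24 - 41 - 9) + 16505) - 16586 = (-74 + 16505) - 16586 = 16431 - 16586 = -155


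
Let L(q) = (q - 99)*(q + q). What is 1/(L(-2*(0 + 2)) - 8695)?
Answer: -1/7871 ≈ -0.00012705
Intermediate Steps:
L(q) = 2*q*(-99 + q) (L(q) = (-99 + q)*(2*q) = 2*q*(-99 + q))
1/(L(-2*(0 + 2)) - 8695) = 1/(2*(-2*(0 + 2))*(-99 - 2*(0 + 2)) - 8695) = 1/(2*(-2*2)*(-99 - 2*2) - 8695) = 1/(2*(-4)*(-99 - 4) - 8695) = 1/(2*(-4)*(-103) - 8695) = 1/(824 - 8695) = 1/(-7871) = -1/7871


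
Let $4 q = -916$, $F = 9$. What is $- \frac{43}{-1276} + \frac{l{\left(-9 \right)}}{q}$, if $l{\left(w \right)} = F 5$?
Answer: $- \frac{47573}{292204} \approx -0.16281$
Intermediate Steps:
$l{\left(w \right)} = 45$ ($l{\left(w \right)} = 9 \cdot 5 = 45$)
$q = -229$ ($q = \frac{1}{4} \left(-916\right) = -229$)
$- \frac{43}{-1276} + \frac{l{\left(-9 \right)}}{q} = - \frac{43}{-1276} + \frac{45}{-229} = \left(-43\right) \left(- \frac{1}{1276}\right) + 45 \left(- \frac{1}{229}\right) = \frac{43}{1276} - \frac{45}{229} = - \frac{47573}{292204}$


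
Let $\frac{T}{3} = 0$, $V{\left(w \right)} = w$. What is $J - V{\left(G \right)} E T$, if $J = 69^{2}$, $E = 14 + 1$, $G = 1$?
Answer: $4761$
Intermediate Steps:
$E = 15$
$T = 0$ ($T = 3 \cdot 0 = 0$)
$J = 4761$
$J - V{\left(G \right)} E T = 4761 - 1 \cdot 15 \cdot 0 = 4761 - 15 \cdot 0 = 4761 - 0 = 4761 + 0 = 4761$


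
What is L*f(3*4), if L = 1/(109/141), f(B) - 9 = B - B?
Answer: 1269/109 ≈ 11.642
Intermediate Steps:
f(B) = 9 (f(B) = 9 + (B - B) = 9 + 0 = 9)
L = 141/109 (L = 1/(109*(1/141)) = 1/(109/141) = 141/109 ≈ 1.2936)
L*f(3*4) = (141/109)*9 = 1269/109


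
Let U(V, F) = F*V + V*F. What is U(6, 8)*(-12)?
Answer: -1152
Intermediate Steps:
U(V, F) = 2*F*V (U(V, F) = F*V + F*V = 2*F*V)
U(6, 8)*(-12) = (2*8*6)*(-12) = 96*(-12) = -1152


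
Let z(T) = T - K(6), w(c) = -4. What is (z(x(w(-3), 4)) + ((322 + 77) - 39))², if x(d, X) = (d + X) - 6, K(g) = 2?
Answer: 123904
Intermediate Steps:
x(d, X) = -6 + X + d (x(d, X) = (X + d) - 6 = -6 + X + d)
z(T) = -2 + T (z(T) = T - 1*2 = T - 2 = -2 + T)
(z(x(w(-3), 4)) + ((322 + 77) - 39))² = ((-2 + (-6 + 4 - 4)) + ((322 + 77) - 39))² = ((-2 - 6) + (399 - 39))² = (-8 + 360)² = 352² = 123904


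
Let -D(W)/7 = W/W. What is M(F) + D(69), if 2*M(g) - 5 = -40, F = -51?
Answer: -49/2 ≈ -24.500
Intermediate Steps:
D(W) = -7 (D(W) = -7*W/W = -7*1 = -7)
M(g) = -35/2 (M(g) = 5/2 + (½)*(-40) = 5/2 - 20 = -35/2)
M(F) + D(69) = -35/2 - 7 = -49/2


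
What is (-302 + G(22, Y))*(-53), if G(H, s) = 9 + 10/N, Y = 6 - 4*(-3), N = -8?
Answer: 62381/4 ≈ 15595.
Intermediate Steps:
Y = 18 (Y = 6 + 12 = 18)
G(H, s) = 31/4 (G(H, s) = 9 + 10/(-8) = 9 + 10*(-⅛) = 9 - 5/4 = 31/4)
(-302 + G(22, Y))*(-53) = (-302 + 31/4)*(-53) = -1177/4*(-53) = 62381/4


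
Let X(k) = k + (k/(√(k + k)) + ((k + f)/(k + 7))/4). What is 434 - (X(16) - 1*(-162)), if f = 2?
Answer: 11767/46 - 2*√2 ≈ 252.98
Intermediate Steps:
X(k) = k + √2*√k/2 + (2 + k)/(4*(7 + k)) (X(k) = k + (k/(√(k + k)) + ((k + 2)/(k + 7))/4) = k + (k/(√(2*k)) + ((2 + k)/(7 + k))*(¼)) = k + (k/((√2*√k)) + ((2 + k)/(7 + k))*(¼)) = k + (k*(√2/(2*√k)) + (2 + k)/(4*(7 + k))) = k + (√2*√k/2 + (2 + k)/(4*(7 + k))) = k + √2*√k/2 + (2 + k)/(4*(7 + k)))
434 - (X(16) - 1*(-162)) = 434 - ((2 + 4*16² + 29*16 + 2*√2*16^(3/2) + 14*√2*√16)/(4*(7 + 16)) - 1*(-162)) = 434 - ((¼)*(2 + 4*256 + 464 + 2*√2*64 + 14*√2*4)/23 + 162) = 434 - ((¼)*(1/23)*(2 + 1024 + 464 + 128*√2 + 56*√2) + 162) = 434 - ((¼)*(1/23)*(1490 + 184*√2) + 162) = 434 - ((745/46 + 2*√2) + 162) = 434 - (8197/46 + 2*√2) = 434 + (-8197/46 - 2*√2) = 11767/46 - 2*√2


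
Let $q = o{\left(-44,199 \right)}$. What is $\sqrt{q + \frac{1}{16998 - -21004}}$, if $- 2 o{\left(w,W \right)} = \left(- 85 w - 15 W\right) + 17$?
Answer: $\frac{i \sqrt{557442635542}}{38002} \approx 19.647 i$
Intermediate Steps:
$o{\left(w,W \right)} = - \frac{17}{2} + \frac{15 W}{2} + \frac{85 w}{2}$ ($o{\left(w,W \right)} = - \frac{\left(- 85 w - 15 W\right) + 17}{2} = - \frac{17 - 85 w - 15 W}{2} = - \frac{17}{2} + \frac{15 W}{2} + \frac{85 w}{2}$)
$q = -386$ ($q = - \frac{17}{2} + \frac{15}{2} \cdot 199 + \frac{85}{2} \left(-44\right) = - \frac{17}{2} + \frac{2985}{2} - 1870 = -386$)
$\sqrt{q + \frac{1}{16998 - -21004}} = \sqrt{-386 + \frac{1}{16998 - -21004}} = \sqrt{-386 + \frac{1}{16998 + 21004}} = \sqrt{-386 + \frac{1}{38002}} = \sqrt{- \frac{14668771}{38002}} = \frac{i \sqrt{557442635542}}{38002}$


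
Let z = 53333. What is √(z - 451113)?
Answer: 2*I*√99445 ≈ 630.7*I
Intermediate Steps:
√(z - 451113) = √(53333 - 451113) = √(-397780) = 2*I*√99445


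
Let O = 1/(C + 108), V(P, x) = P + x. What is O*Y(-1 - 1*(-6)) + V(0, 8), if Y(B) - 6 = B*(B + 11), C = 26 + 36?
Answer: 723/85 ≈ 8.5059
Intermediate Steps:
C = 62
O = 1/170 (O = 1/(62 + 108) = 1/170 ≈ 0.0058824)
Y(B) = 6 + B*(11 + B) (Y(B) = 6 + B*(B + 11) = 6 + B*(11 + B))
O*Y(-1 - 1*(-6)) + V(0, 8) = (6 + (-1 - 1*(-6))² + 11*(-1 - 1*(-6)))/170 + (0 + 8) = (6 + (-1 + 6)² + 11*(-1 + 6))/170 + 8 = (6 + 5² + 11*5)/170 + 8 = (6 + 25 + 55)/170 + 8 = (1/170)*86 + 8 = 43/85 + 8 = 723/85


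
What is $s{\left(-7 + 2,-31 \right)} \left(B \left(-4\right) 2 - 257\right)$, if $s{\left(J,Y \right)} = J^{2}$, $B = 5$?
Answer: $-7425$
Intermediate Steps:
$s{\left(-7 + 2,-31 \right)} \left(B \left(-4\right) 2 - 257\right) = \left(-7 + 2\right)^{2} \left(5 \left(-4\right) 2 - 257\right) = \left(-5\right)^{2} \left(\left(-20\right) 2 - 257\right) = 25 \left(-40 - 257\right) = 25 \left(-297\right) = -7425$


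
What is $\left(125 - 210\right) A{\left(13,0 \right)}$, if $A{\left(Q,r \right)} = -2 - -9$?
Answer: $-595$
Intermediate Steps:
$A{\left(Q,r \right)} = 7$ ($A{\left(Q,r \right)} = -2 + 9 = 7$)
$\left(125 - 210\right) A{\left(13,0 \right)} = \left(125 - 210\right) 7 = \left(-85\right) 7 = -595$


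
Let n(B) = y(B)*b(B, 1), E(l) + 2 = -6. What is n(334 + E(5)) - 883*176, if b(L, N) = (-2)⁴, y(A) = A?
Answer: -150192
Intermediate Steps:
E(l) = -8 (E(l) = -2 - 6 = -8)
b(L, N) = 16
n(B) = 16*B (n(B) = B*16 = 16*B)
n(334 + E(5)) - 883*176 = 16*(334 - 8) - 883*176 = 16*326 - 1*155408 = 5216 - 155408 = -150192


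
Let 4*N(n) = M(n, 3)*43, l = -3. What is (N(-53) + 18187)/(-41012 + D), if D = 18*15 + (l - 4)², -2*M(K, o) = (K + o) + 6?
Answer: -36847/81386 ≈ -0.45274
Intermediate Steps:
M(K, o) = -3 - K/2 - o/2 (M(K, o) = -((K + o) + 6)/2 = -(6 + K + o)/2 = -3 - K/2 - o/2)
N(n) = -387/8 - 43*n/8 (N(n) = ((-3 - n/2 - ½*3)*43)/4 = ((-3 - n/2 - 3/2)*43)/4 = ((-9/2 - n/2)*43)/4 = (-387/2 - 43*n/2)/4 = -387/8 - 43*n/8)
D = 319 (D = 18*15 + (-3 - 4)² = 270 + (-7)² = 270 + 49 = 319)
(N(-53) + 18187)/(-41012 + D) = ((-387/8 - 43/8*(-53)) + 18187)/(-41012 + 319) = ((-387/8 + 2279/8) + 18187)/(-40693) = (473/2 + 18187)*(-1/40693) = (36847/2)*(-1/40693) = -36847/81386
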